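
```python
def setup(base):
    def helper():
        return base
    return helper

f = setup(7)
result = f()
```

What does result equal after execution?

Step 1: setup(7) creates closure capturing base = 7.
Step 2: f() returns the captured base = 7.
Step 3: result = 7

The answer is 7.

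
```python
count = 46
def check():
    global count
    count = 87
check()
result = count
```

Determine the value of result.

Step 1: count = 46 globally.
Step 2: check() declares global count and sets it to 87.
Step 3: After check(), global count = 87. result = 87

The answer is 87.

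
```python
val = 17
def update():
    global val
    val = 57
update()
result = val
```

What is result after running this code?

Step 1: val = 17 globally.
Step 2: update() declares global val and sets it to 57.
Step 3: After update(), global val = 57. result = 57

The answer is 57.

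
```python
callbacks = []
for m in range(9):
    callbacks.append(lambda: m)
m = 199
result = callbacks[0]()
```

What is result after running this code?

Step 1: Lambdas capture the variable m by reference, not by value.
Step 2: After the loop, m is reassigned to 199.
Step 3: callbacks[0]() looks up the current m = 199. result = 199

The answer is 199.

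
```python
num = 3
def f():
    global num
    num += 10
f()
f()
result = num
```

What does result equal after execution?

Step 1: num = 3.
Step 2: First f(): num = 3 + 10 = 13.
Step 3: Second f(): num = 13 + 10 = 23. result = 23

The answer is 23.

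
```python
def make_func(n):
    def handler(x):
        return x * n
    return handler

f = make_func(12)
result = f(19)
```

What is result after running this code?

Step 1: make_func(12) creates a closure capturing n = 12.
Step 2: f(19) computes 19 * 12 = 228.
Step 3: result = 228

The answer is 228.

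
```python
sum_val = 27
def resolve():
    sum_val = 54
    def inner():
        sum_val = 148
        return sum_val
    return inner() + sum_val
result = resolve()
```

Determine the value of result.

Step 1: resolve() has local sum_val = 54. inner() has local sum_val = 148.
Step 2: inner() returns its local sum_val = 148.
Step 3: resolve() returns 148 + its own sum_val (54) = 202

The answer is 202.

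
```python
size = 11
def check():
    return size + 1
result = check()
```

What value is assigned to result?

Step 1: size = 11 is defined globally.
Step 2: check() looks up size from global scope = 11, then computes 11 + 1 = 12.
Step 3: result = 12

The answer is 12.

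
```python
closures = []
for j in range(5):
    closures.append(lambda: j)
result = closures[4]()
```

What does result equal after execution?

Step 1: The loop creates 5 lambdas, all referencing the same variable j.
Step 2: After the loop, j = 4 (final value).
Step 3: closures[4]() looks up j at call time and finds 4. This is the late binding gotcha. result = 4

The answer is 4.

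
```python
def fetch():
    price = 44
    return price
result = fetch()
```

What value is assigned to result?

Step 1: fetch() defines price = 44 in its local scope.
Step 2: return price finds the local variable price = 44.
Step 3: result = 44

The answer is 44.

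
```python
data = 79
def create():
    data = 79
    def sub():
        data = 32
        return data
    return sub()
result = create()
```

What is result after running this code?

Step 1: Three scopes define data: global (79), create (79), sub (32).
Step 2: sub() has its own local data = 32, which shadows both enclosing and global.
Step 3: result = 32 (local wins in LEGB)

The answer is 32.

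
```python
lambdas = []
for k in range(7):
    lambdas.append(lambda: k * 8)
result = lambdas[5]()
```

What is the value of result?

Step 1: All lambdas reference the same variable k (late binding).
Step 2: After the loop, k = 6. Every lambda returns k * 8.
Step 3: lambdas[5]() = 6 * 8 = 48

The answer is 48.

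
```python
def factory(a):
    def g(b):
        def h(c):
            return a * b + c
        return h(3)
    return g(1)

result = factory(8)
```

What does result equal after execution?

Step 1: a = 8, b = 1, c = 3.
Step 2: h() computes a * b + c = 8 * 1 + 3 = 11.
Step 3: result = 11

The answer is 11.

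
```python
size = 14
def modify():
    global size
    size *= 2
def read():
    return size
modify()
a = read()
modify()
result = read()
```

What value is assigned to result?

Step 1: size = 14.
Step 2: First modify(): size = 14 * 2 = 28.
Step 3: Second modify(): size = 28 * 2 = 56.
Step 4: read() returns 56

The answer is 56.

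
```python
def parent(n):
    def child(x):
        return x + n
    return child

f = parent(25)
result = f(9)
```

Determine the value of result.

Step 1: parent(25) creates a closure that captures n = 25.
Step 2: f(9) calls the closure with x = 9, returning 9 + 25 = 34.
Step 3: result = 34

The answer is 34.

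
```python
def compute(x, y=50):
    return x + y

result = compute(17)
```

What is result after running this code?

Step 1: compute(17) uses default y = 50.
Step 2: Returns 17 + 50 = 67.
Step 3: result = 67

The answer is 67.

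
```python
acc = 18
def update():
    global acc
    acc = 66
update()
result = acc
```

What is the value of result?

Step 1: acc = 18 globally.
Step 2: update() declares global acc and sets it to 66.
Step 3: After update(), global acc = 66. result = 66

The answer is 66.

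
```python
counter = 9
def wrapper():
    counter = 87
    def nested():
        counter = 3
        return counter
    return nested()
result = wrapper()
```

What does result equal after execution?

Step 1: Three scopes define counter: global (9), wrapper (87), nested (3).
Step 2: nested() has its own local counter = 3, which shadows both enclosing and global.
Step 3: result = 3 (local wins in LEGB)

The answer is 3.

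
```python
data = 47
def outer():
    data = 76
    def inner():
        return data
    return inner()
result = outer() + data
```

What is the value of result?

Step 1: Global data = 47. outer() shadows with data = 76.
Step 2: inner() returns enclosing data = 76. outer() = 76.
Step 3: result = 76 + global data (47) = 123

The answer is 123.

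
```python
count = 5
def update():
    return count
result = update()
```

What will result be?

Step 1: count = 5 is defined in the global scope.
Step 2: update() looks up count. No local count exists, so Python checks the global scope via LEGB rule and finds count = 5.
Step 3: result = 5

The answer is 5.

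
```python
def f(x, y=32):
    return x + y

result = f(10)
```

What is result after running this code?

Step 1: f(10) uses default y = 32.
Step 2: Returns 10 + 32 = 42.
Step 3: result = 42

The answer is 42.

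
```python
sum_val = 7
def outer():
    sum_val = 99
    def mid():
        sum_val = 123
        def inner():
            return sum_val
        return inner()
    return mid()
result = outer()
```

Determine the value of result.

Step 1: Three levels of shadowing: global 7, outer 99, mid 123.
Step 2: inner() finds sum_val = 123 in enclosing mid() scope.
Step 3: result = 123

The answer is 123.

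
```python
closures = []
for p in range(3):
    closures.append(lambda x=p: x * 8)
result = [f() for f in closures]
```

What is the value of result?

Step 1: Default arg x=p captures p at each iteration.
Step 2: closures[k] has x defaulting to k, returns k * 8.
Step 3: result = [0, 8, 16]

The answer is [0, 8, 16].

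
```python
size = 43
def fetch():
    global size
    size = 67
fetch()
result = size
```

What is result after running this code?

Step 1: size = 43 globally.
Step 2: fetch() declares global size and sets it to 67.
Step 3: After fetch(), global size = 67. result = 67

The answer is 67.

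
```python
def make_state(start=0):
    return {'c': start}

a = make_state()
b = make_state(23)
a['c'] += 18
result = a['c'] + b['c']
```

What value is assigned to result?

Step 1: make_state() returns a new dict each call (immutable default 0).
Step 2: a = {'c': 0}, b = {'c': 23}.
Step 3: a['c'] += 18 = 18. result = 18 + 23 = 41

The answer is 41.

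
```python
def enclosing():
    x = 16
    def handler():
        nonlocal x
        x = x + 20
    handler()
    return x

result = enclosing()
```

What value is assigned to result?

Step 1: enclosing() sets x = 16.
Step 2: handler() uses nonlocal to modify x in enclosing's scope: x = 16 + 20 = 36.
Step 3: enclosing() returns the modified x = 36

The answer is 36.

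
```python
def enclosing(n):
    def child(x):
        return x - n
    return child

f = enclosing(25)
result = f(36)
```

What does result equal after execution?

Step 1: enclosing(25) creates a closure capturing n = 25.
Step 2: f(36) computes 36 - 25 = 11.
Step 3: result = 11

The answer is 11.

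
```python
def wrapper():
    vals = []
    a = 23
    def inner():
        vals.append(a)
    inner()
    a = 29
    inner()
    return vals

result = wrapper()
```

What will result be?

Step 1: a = 23. inner() appends current a to vals.
Step 2: First inner(): appends 23. Then a = 29.
Step 3: Second inner(): appends 29 (closure sees updated a). result = [23, 29]

The answer is [23, 29].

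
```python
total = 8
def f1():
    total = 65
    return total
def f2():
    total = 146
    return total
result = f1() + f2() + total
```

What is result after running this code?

Step 1: Each function shadows global total with its own local.
Step 2: f1() returns 65, f2() returns 146.
Step 3: Global total = 8 is unchanged. result = 65 + 146 + 8 = 219

The answer is 219.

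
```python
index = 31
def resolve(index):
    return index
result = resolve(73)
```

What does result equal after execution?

Step 1: Global index = 31.
Step 2: resolve(73) takes parameter index = 73, which shadows the global.
Step 3: result = 73

The answer is 73.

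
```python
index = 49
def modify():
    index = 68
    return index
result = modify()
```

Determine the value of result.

Step 1: Global index = 49.
Step 2: modify() creates local index = 68, shadowing the global.
Step 3: Returns local index = 68. result = 68

The answer is 68.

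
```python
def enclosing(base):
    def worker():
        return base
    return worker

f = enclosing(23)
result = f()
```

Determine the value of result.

Step 1: enclosing(23) creates closure capturing base = 23.
Step 2: f() returns the captured base = 23.
Step 3: result = 23

The answer is 23.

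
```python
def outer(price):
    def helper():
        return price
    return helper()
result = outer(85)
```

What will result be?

Step 1: outer(85) binds parameter price = 85.
Step 2: helper() looks up price in enclosing scope and finds the parameter price = 85.
Step 3: result = 85

The answer is 85.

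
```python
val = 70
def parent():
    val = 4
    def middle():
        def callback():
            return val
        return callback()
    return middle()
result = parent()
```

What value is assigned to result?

Step 1: parent() defines val = 4. middle() and callback() have no local val.
Step 2: callback() checks local (none), enclosing middle() (none), enclosing parent() and finds val = 4.
Step 3: result = 4

The answer is 4.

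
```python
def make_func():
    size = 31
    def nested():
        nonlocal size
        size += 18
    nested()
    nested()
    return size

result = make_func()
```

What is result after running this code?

Step 1: size starts at 31.
Step 2: nested() is called 2 times, each adding 18.
Step 3: size = 31 + 18 * 2 = 67

The answer is 67.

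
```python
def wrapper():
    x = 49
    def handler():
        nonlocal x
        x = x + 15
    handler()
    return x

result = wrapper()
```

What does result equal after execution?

Step 1: wrapper() sets x = 49.
Step 2: handler() uses nonlocal to modify x in wrapper's scope: x = 49 + 15 = 64.
Step 3: wrapper() returns the modified x = 64

The answer is 64.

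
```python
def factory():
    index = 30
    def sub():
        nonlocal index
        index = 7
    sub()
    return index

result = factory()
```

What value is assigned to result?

Step 1: factory() sets index = 30.
Step 2: sub() uses nonlocal to reassign index = 7.
Step 3: result = 7

The answer is 7.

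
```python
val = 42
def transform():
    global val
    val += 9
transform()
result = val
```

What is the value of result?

Step 1: val = 42 globally.
Step 2: transform() modifies global val: val += 9 = 51.
Step 3: result = 51

The answer is 51.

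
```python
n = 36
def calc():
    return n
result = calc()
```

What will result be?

Step 1: n = 36 is defined in the global scope.
Step 2: calc() looks up n. No local n exists, so Python checks the global scope via LEGB rule and finds n = 36.
Step 3: result = 36

The answer is 36.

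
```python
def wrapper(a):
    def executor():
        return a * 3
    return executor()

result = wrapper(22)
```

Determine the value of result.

Step 1: wrapper(22) binds parameter a = 22.
Step 2: executor() accesses a = 22 from enclosing scope.
Step 3: result = 22 * 3 = 66

The answer is 66.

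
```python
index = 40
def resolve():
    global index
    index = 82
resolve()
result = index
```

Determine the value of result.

Step 1: index = 40 globally.
Step 2: resolve() declares global index and sets it to 82.
Step 3: After resolve(), global index = 82. result = 82

The answer is 82.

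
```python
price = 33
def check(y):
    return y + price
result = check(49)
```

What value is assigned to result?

Step 1: price = 33 is defined globally.
Step 2: check(49) uses parameter y = 49 and looks up price from global scope = 33.
Step 3: result = 49 + 33 = 82

The answer is 82.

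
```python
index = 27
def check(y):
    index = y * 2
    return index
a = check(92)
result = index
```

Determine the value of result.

Step 1: Global index = 27.
Step 2: check(92) creates local index = 92 * 2 = 184.
Step 3: Global index unchanged because no global keyword. result = 27

The answer is 27.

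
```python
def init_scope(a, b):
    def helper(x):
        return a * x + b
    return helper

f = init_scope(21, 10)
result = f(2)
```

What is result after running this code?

Step 1: init_scope(21, 10) captures a = 21, b = 10.
Step 2: f(2) computes 21 * 2 + 10 = 52.
Step 3: result = 52

The answer is 52.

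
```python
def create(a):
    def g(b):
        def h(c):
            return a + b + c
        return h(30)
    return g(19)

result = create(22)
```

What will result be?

Step 1: a = 22, b = 19, c = 30 across three nested scopes.
Step 2: h() accesses all three via LEGB rule.
Step 3: result = 22 + 19 + 30 = 71

The answer is 71.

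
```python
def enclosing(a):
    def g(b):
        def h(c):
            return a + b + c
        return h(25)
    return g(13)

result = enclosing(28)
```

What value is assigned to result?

Step 1: a = 28, b = 13, c = 25 across three nested scopes.
Step 2: h() accesses all three via LEGB rule.
Step 3: result = 28 + 13 + 25 = 66

The answer is 66.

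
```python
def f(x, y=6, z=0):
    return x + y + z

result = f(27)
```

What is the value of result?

Step 1: f(27) uses defaults y = 6, z = 0.
Step 2: Returns 27 + 6 + 0 = 33.
Step 3: result = 33

The answer is 33.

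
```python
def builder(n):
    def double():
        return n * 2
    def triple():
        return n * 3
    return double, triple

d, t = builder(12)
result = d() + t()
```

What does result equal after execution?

Step 1: Both closures capture the same n = 12.
Step 2: d() = 12 * 2 = 24, t() = 12 * 3 = 36.
Step 3: result = 24 + 36 = 60

The answer is 60.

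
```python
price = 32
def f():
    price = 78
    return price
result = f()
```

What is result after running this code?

Step 1: Global price = 32.
Step 2: f() creates local price = 78, shadowing the global.
Step 3: Returns local price = 78. result = 78

The answer is 78.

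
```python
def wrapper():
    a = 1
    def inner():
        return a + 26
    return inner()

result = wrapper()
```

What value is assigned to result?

Step 1: wrapper() defines a = 1.
Step 2: inner() reads a = 1 from enclosing scope, returns 1 + 26 = 27.
Step 3: result = 27

The answer is 27.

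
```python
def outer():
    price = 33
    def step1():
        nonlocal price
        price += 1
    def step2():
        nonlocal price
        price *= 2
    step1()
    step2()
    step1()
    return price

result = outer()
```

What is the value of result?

Step 1: price = 33.
Step 2: step1(): price = 33 + 1 = 34.
Step 3: step2(): price = 34 * 2 = 68.
Step 4: step1(): price = 68 + 1 = 69. result = 69

The answer is 69.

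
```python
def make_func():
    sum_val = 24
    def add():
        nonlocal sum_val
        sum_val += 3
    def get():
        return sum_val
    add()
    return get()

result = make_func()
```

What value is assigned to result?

Step 1: sum_val = 24. add() modifies it via nonlocal, get() reads it.
Step 2: add() makes sum_val = 24 + 3 = 27.
Step 3: get() returns 27. result = 27

The answer is 27.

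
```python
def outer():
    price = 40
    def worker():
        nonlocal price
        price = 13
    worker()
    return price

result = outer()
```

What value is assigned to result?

Step 1: outer() sets price = 40.
Step 2: worker() uses nonlocal to reassign price = 13.
Step 3: result = 13

The answer is 13.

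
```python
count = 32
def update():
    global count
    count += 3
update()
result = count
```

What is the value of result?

Step 1: count = 32 globally.
Step 2: update() modifies global count: count += 3 = 35.
Step 3: result = 35

The answer is 35.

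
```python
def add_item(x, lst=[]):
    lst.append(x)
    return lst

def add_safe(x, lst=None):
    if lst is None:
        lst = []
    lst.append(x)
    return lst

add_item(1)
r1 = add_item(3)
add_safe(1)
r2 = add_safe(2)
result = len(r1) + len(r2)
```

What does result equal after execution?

Step 1: add_item shares mutable default: after 2 calls, lst = [1, 3], len = 2.
Step 2: add_safe creates fresh list each time: r2 = [2], len = 1.
Step 3: result = 2 + 1 = 3

The answer is 3.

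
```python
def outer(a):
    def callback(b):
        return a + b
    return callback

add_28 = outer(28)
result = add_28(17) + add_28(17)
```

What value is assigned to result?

Step 1: add_28 captures a = 28.
Step 2: add_28(17) = 28 + 17 = 45, called twice.
Step 3: result = 45 + 45 = 90

The answer is 90.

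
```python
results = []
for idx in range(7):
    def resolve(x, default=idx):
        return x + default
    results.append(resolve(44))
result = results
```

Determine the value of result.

Step 1: Default argument default=idx is evaluated at function definition time.
Step 2: Each iteration creates resolve with default = current idx value.
Step 3: resolve(44) returns 44 + default. results = [44, 45, 46, 47, 48, 49, 50]

The answer is [44, 45, 46, 47, 48, 49, 50].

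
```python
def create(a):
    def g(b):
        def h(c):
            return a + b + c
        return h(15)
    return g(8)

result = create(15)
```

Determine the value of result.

Step 1: a = 15, b = 8, c = 15 across three nested scopes.
Step 2: h() accesses all three via LEGB rule.
Step 3: result = 15 + 8 + 15 = 38

The answer is 38.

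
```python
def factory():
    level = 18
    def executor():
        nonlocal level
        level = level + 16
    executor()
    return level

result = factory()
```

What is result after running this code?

Step 1: factory() sets level = 18.
Step 2: executor() uses nonlocal to modify level in factory's scope: level = 18 + 16 = 34.
Step 3: factory() returns the modified level = 34

The answer is 34.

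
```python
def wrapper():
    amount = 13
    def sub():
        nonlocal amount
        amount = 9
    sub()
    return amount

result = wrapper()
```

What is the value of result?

Step 1: wrapper() sets amount = 13.
Step 2: sub() uses nonlocal to reassign amount = 9.
Step 3: result = 9

The answer is 9.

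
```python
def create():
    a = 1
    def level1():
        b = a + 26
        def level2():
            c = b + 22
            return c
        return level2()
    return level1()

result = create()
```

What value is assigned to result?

Step 1: a = 1. b = a + 26 = 27.
Step 2: c = b + 22 = 27 + 22 = 49.
Step 3: result = 49

The answer is 49.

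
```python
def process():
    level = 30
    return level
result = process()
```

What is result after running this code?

Step 1: process() defines level = 30 in its local scope.
Step 2: return level finds the local variable level = 30.
Step 3: result = 30

The answer is 30.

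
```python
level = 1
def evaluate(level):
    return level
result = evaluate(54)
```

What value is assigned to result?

Step 1: Global level = 1.
Step 2: evaluate(54) takes parameter level = 54, which shadows the global.
Step 3: result = 54

The answer is 54.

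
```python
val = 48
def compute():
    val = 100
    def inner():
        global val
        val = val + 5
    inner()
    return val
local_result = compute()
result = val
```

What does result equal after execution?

Step 1: Global val = 48. compute() creates local val = 100.
Step 2: inner() declares global val and adds 5: global val = 48 + 5 = 53.
Step 3: compute() returns its local val = 100 (unaffected by inner).
Step 4: result = global val = 53

The answer is 53.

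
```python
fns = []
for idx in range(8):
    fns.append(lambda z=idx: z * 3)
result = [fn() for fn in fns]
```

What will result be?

Step 1: Default arg z=idx captures idx at each iteration.
Step 2: fns[k] has z defaulting to k, returns k * 3.
Step 3: result = [0, 3, 6, 9, 12, 15, 18, 21]

The answer is [0, 3, 6, 9, 12, 15, 18, 21].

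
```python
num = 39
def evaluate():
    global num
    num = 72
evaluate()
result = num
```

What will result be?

Step 1: num = 39 globally.
Step 2: evaluate() declares global num and sets it to 72.
Step 3: After evaluate(), global num = 72. result = 72

The answer is 72.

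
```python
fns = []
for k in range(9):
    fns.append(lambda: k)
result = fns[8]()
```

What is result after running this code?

Step 1: The loop creates 9 lambdas, all referencing the same variable k.
Step 2: After the loop, k = 8 (final value).
Step 3: fns[8]() looks up k at call time and finds 8. This is the late binding gotcha. result = 8

The answer is 8.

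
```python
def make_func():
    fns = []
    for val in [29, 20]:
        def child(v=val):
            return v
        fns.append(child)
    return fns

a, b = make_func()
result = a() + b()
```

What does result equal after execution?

Step 1: Default argument v=val captures val at each iteration.
Step 2: a() returns 29 (captured at first iteration), b() returns 20 (captured at second).
Step 3: result = 29 + 20 = 49

The answer is 49.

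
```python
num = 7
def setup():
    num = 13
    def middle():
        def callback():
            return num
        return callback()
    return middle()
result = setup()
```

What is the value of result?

Step 1: setup() defines num = 13. middle() and callback() have no local num.
Step 2: callback() checks local (none), enclosing middle() (none), enclosing setup() and finds num = 13.
Step 3: result = 13

The answer is 13.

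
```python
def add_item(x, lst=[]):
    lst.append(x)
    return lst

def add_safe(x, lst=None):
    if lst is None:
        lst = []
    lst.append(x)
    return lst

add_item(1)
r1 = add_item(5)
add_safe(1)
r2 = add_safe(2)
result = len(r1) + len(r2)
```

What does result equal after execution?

Step 1: add_item shares mutable default: after 2 calls, lst = [1, 5], len = 2.
Step 2: add_safe creates fresh list each time: r2 = [2], len = 1.
Step 3: result = 2 + 1 = 3

The answer is 3.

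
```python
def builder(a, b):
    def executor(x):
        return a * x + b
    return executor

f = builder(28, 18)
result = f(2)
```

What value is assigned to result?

Step 1: builder(28, 18) captures a = 28, b = 18.
Step 2: f(2) computes 28 * 2 + 18 = 74.
Step 3: result = 74

The answer is 74.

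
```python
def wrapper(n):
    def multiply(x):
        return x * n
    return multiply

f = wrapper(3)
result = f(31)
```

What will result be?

Step 1: wrapper(3) returns multiply closure with n = 3.
Step 2: f(31) computes 31 * 3 = 93.
Step 3: result = 93

The answer is 93.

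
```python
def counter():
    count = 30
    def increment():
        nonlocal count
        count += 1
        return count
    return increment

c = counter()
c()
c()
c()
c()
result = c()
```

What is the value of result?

Step 1: counter() creates closure with count = 30.
Step 2: Each c() call increments count via nonlocal. After 5 calls: 30 + 5 = 35.
Step 3: result = 35

The answer is 35.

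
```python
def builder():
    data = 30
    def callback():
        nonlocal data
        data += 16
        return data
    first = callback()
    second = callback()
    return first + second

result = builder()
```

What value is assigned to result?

Step 1: data starts at 30.
Step 2: First call: data = 30 + 16 = 46, returns 46.
Step 3: Second call: data = 46 + 16 = 62, returns 62.
Step 4: result = 46 + 62 = 108

The answer is 108.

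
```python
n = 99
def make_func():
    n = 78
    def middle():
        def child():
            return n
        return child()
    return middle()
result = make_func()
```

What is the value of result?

Step 1: make_func() defines n = 78. middle() and child() have no local n.
Step 2: child() checks local (none), enclosing middle() (none), enclosing make_func() and finds n = 78.
Step 3: result = 78

The answer is 78.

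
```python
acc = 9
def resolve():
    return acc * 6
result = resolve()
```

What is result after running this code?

Step 1: acc = 9 is defined globally.
Step 2: resolve() looks up acc from global scope = 9, then computes 9 * 6 = 54.
Step 3: result = 54

The answer is 54.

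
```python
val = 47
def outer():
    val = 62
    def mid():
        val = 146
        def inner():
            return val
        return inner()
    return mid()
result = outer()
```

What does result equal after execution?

Step 1: Three levels of shadowing: global 47, outer 62, mid 146.
Step 2: inner() finds val = 146 in enclosing mid() scope.
Step 3: result = 146

The answer is 146.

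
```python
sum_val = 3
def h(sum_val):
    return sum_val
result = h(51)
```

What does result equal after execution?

Step 1: Global sum_val = 3.
Step 2: h(51) takes parameter sum_val = 51, which shadows the global.
Step 3: result = 51

The answer is 51.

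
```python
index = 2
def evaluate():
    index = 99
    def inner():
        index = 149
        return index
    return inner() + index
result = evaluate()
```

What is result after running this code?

Step 1: evaluate() has local index = 99. inner() has local index = 149.
Step 2: inner() returns its local index = 149.
Step 3: evaluate() returns 149 + its own index (99) = 248

The answer is 248.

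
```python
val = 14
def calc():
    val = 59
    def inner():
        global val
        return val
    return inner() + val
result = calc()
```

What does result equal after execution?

Step 1: Global val = 14. calc() shadows with local val = 59.
Step 2: inner() uses global keyword, so inner() returns global val = 14.
Step 3: calc() returns 14 + 59 = 73

The answer is 73.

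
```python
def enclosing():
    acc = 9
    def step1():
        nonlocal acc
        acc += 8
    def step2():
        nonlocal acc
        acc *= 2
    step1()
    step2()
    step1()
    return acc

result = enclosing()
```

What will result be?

Step 1: acc = 9.
Step 2: step1(): acc = 9 + 8 = 17.
Step 3: step2(): acc = 17 * 2 = 34.
Step 4: step1(): acc = 34 + 8 = 42. result = 42

The answer is 42.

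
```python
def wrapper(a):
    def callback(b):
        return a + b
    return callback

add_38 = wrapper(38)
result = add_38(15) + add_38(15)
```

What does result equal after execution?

Step 1: add_38 captures a = 38.
Step 2: add_38(15) = 38 + 15 = 53, called twice.
Step 3: result = 53 + 53 = 106

The answer is 106.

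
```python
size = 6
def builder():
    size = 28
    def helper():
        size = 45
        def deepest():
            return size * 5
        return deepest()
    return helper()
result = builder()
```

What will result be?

Step 1: deepest() looks up size through LEGB: not local, finds size = 45 in enclosing helper().
Step 2: Returns 45 * 5 = 225.
Step 3: result = 225

The answer is 225.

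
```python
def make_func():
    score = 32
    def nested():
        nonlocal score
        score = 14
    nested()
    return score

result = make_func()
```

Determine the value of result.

Step 1: make_func() sets score = 32.
Step 2: nested() uses nonlocal to reassign score = 14.
Step 3: result = 14

The answer is 14.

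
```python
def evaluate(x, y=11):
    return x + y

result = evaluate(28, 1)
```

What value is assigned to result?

Step 1: evaluate(28, 1) overrides default y with 1.
Step 2: Returns 28 + 1 = 29.
Step 3: result = 29

The answer is 29.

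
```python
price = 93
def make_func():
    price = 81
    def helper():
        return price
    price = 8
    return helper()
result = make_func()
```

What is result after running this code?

Step 1: make_func() sets price = 81, then later price = 8.
Step 2: helper() is called after price is reassigned to 8. Closures capture variables by reference, not by value.
Step 3: result = 8

The answer is 8.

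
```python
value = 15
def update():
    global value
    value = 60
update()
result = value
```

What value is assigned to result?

Step 1: value = 15 globally.
Step 2: update() declares global value and sets it to 60.
Step 3: After update(), global value = 60. result = 60

The answer is 60.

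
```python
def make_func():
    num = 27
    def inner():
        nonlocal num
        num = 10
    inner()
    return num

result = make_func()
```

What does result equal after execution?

Step 1: make_func() sets num = 27.
Step 2: inner() uses nonlocal to reassign num = 10.
Step 3: result = 10

The answer is 10.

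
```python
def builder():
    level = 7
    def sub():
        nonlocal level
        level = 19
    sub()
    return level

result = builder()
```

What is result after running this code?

Step 1: builder() sets level = 7.
Step 2: sub() uses nonlocal to reassign level = 19.
Step 3: result = 19

The answer is 19.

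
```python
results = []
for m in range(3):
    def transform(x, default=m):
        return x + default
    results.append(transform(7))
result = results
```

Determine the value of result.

Step 1: Default argument default=m is evaluated at function definition time.
Step 2: Each iteration creates transform with default = current m value.
Step 3: transform(7) returns 7 + default. results = [7, 8, 9]

The answer is [7, 8, 9].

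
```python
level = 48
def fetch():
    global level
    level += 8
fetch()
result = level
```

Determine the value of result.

Step 1: level = 48 globally.
Step 2: fetch() modifies global level: level += 8 = 56.
Step 3: result = 56

The answer is 56.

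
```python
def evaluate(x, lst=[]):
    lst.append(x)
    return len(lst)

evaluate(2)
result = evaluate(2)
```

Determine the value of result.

Step 1: Mutable default list persists between calls.
Step 2: First call: lst = [2], len = 1. Second call: lst = [2, 2], len = 2.
Step 3: result = 2

The answer is 2.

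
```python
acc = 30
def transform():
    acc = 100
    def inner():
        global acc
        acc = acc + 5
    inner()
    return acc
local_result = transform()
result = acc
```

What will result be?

Step 1: Global acc = 30. transform() creates local acc = 100.
Step 2: inner() declares global acc and adds 5: global acc = 30 + 5 = 35.
Step 3: transform() returns its local acc = 100 (unaffected by inner).
Step 4: result = global acc = 35

The answer is 35.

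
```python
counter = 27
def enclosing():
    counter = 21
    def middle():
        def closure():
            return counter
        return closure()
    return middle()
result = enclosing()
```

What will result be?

Step 1: enclosing() defines counter = 21. middle() and closure() have no local counter.
Step 2: closure() checks local (none), enclosing middle() (none), enclosing enclosing() and finds counter = 21.
Step 3: result = 21

The answer is 21.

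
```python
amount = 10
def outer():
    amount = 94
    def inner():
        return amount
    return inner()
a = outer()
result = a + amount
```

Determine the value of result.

Step 1: outer() has local amount = 94. inner() reads from enclosing.
Step 2: outer() returns 94. Global amount = 10 unchanged.
Step 3: result = 94 + 10 = 104

The answer is 104.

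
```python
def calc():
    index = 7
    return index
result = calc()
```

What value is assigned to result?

Step 1: calc() defines index = 7 in its local scope.
Step 2: return index finds the local variable index = 7.
Step 3: result = 7

The answer is 7.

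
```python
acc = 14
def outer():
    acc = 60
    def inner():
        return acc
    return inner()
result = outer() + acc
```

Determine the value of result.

Step 1: Global acc = 14. outer() shadows with acc = 60.
Step 2: inner() returns enclosing acc = 60. outer() = 60.
Step 3: result = 60 + global acc (14) = 74

The answer is 74.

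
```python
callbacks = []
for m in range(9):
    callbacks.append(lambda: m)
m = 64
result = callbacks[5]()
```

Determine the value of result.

Step 1: Lambdas capture the variable m by reference, not by value.
Step 2: After the loop, m is reassigned to 64.
Step 3: callbacks[5]() looks up the current m = 64. result = 64

The answer is 64.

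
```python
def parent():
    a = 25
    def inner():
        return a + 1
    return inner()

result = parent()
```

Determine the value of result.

Step 1: parent() defines a = 25.
Step 2: inner() reads a = 25 from enclosing scope, returns 25 + 1 = 26.
Step 3: result = 26

The answer is 26.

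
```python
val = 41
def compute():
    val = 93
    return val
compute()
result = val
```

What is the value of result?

Step 1: val = 41 globally.
Step 2: compute() creates a LOCAL val = 93 (no global keyword!).
Step 3: The global val is unchanged. result = 41

The answer is 41.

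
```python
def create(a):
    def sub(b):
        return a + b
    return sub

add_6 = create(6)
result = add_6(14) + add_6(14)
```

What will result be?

Step 1: add_6 captures a = 6.
Step 2: add_6(14) = 6 + 14 = 20, called twice.
Step 3: result = 20 + 20 = 40

The answer is 40.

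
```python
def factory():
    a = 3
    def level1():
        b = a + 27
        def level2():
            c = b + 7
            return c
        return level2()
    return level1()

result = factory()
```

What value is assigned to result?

Step 1: a = 3. b = a + 27 = 30.
Step 2: c = b + 7 = 30 + 7 = 37.
Step 3: result = 37

The answer is 37.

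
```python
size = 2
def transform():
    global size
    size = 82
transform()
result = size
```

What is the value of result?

Step 1: size = 2 globally.
Step 2: transform() declares global size and sets it to 82.
Step 3: After transform(), global size = 82. result = 82

The answer is 82.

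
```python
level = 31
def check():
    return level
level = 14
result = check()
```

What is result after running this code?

Step 1: level is first set to 31, then reassigned to 14.
Step 2: check() is called after the reassignment, so it looks up the current global level = 14.
Step 3: result = 14

The answer is 14.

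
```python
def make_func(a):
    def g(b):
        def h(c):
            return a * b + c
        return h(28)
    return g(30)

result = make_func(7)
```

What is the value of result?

Step 1: a = 7, b = 30, c = 28.
Step 2: h() computes a * b + c = 7 * 30 + 28 = 238.
Step 3: result = 238

The answer is 238.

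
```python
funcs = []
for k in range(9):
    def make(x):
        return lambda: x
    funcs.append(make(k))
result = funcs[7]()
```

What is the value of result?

Step 1: make(k) creates a new scope capturing x = k at call time.
Step 2: funcs[7] = make(7), so its lambda captures x = 7.
Step 3: result = 7 (closure factory fixes late binding)

The answer is 7.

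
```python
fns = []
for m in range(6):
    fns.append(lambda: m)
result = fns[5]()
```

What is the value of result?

Step 1: The loop creates 6 lambdas, all referencing the same variable m.
Step 2: After the loop, m = 5 (final value).
Step 3: fns[5]() looks up m at call time and finds 5. This is the late binding gotcha. result = 5

The answer is 5.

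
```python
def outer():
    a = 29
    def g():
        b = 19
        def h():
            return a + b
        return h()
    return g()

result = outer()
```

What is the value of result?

Step 1: outer() defines a = 29. g() defines b = 19.
Step 2: h() accesses both from enclosing scopes: a = 29, b = 19.
Step 3: result = 29 + 19 = 48

The answer is 48.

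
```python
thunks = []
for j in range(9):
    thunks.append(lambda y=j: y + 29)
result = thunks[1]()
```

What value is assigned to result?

Step 1: Default argument y=j captures j's value at definition time.
Step 2: thunks[1] was defined when j = 1, so y defaults to 1.
Step 3: result = 1 + 29 = 30 (default arg fixes the late binding issue)

The answer is 30.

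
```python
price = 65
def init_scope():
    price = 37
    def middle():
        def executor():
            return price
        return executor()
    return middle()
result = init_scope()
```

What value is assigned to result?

Step 1: init_scope() defines price = 37. middle() and executor() have no local price.
Step 2: executor() checks local (none), enclosing middle() (none), enclosing init_scope() and finds price = 37.
Step 3: result = 37

The answer is 37.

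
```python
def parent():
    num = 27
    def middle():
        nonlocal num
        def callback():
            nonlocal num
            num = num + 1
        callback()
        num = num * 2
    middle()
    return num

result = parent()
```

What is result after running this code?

Step 1: num = 27.
Step 2: callback() adds 1: num = 27 + 1 = 28.
Step 3: middle() doubles: num = 28 * 2 = 56.
Step 4: result = 56

The answer is 56.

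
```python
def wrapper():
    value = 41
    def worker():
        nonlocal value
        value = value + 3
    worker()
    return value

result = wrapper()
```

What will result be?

Step 1: wrapper() sets value = 41.
Step 2: worker() uses nonlocal to modify value in wrapper's scope: value = 41 + 3 = 44.
Step 3: wrapper() returns the modified value = 44

The answer is 44.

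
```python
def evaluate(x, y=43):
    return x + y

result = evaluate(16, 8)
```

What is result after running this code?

Step 1: evaluate(16, 8) overrides default y with 8.
Step 2: Returns 16 + 8 = 24.
Step 3: result = 24

The answer is 24.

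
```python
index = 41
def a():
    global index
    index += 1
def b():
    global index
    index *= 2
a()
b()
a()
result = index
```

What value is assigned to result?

Step 1: index = 41.
Step 2: a(): index = 41 + 1 = 42.
Step 3: b(): index = 42 * 2 = 84.
Step 4: a(): index = 84 + 1 = 85

The answer is 85.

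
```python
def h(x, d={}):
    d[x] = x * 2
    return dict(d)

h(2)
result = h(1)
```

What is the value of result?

Step 1: Mutable default dict is shared across calls.
Step 2: First call adds 2: 4. Second call adds 1: 2.
Step 3: result = {2: 4, 1: 2}

The answer is {2: 4, 1: 2}.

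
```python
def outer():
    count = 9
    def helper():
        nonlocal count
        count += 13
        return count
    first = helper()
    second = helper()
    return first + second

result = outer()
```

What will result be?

Step 1: count starts at 9.
Step 2: First call: count = 9 + 13 = 22, returns 22.
Step 3: Second call: count = 22 + 13 = 35, returns 35.
Step 4: result = 22 + 35 = 57

The answer is 57.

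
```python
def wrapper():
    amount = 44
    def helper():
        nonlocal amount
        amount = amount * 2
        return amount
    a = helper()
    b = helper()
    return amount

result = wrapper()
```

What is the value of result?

Step 1: amount starts at 44.
Step 2: First helper(): amount = 44 * 2 = 88.
Step 3: Second helper(): amount = 88 * 2 = 176.
Step 4: result = 176

The answer is 176.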